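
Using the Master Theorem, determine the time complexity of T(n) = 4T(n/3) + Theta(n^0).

Master Theorem for T(n) = 4T(n/3) + O(n^0):

a = 4, b = 3, c = 0
log_b(a) = log_3(4) = 1.2619

Case 1: c = 0 < log_3(4) = 1.2619
T(n) = O(n^(log_3 4))

For T(n) = 4T(n/3) + O(n^0): log_3(4) = 1.2619. This is Case 1 of the Master Theorem (c < log_b(a), work dominated by leaves), giving O(n^(log_3 4)).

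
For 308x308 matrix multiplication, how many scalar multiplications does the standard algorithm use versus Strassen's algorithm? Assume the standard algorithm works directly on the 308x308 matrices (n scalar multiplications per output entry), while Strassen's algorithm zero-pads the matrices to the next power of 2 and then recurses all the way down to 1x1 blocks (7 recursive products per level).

Matrix multiplication for 308x308 matrices:

Strassen's algorithm requires power-of-2 dimensions. Pad 308x308 to 512x512 (next power of 2).

Standard algorithm: 308^3 = 29218112 multiplications
Strassen's algorithm: 7^(log2(512)) = 7^9 = 40353607 multiplications
Difference: 29218112 - 40353607 = -11135495 (Strassen uses MORE here due to padding overhead — for small or just-over-power-of-2 n, padding can outweigh the per-level savings)

Standard: 29218112 multiplications (308^3). Strassen: 40353607 multiplications (7^9, after padding to 512x512). Strassen reduces 8 recursive multiplications to 7 at each level.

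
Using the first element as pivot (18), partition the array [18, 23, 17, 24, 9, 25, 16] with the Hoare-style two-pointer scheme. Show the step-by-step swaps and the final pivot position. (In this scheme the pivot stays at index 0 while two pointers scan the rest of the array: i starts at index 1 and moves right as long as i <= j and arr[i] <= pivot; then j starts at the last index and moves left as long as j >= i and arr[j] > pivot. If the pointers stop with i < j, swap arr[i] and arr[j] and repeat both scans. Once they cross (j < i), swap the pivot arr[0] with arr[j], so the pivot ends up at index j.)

Hoare-style two-pointer partition with pivot = 18:

Initial array: [18, 23, 17, 24, 9, 25, 16]

Pointers start at i = 1, j = 6.
i stops at index 1 (arr[1]=23 > 18), j stops at index 6 (arr[6]=16 <= 18): swap arr[1] and arr[6], array becomes [18, 16, 17, 24, 9, 25, 23]
i stops at index 3 (arr[3]=24 > 18), j stops at index 4 (arr[4]=9 <= 18): swap arr[3] and arr[4], array becomes [18, 16, 17, 9, 24, 25, 23]
i ends at 4, j ends at 3: the pointers have crossed (j < i), so scanning stops.

Swap pivot arr[0] with arr[3] to place pivot at position 3: [9, 16, 17, 18, 24, 25, 23]
Pivot position: 3

After partitioning with pivot 18, the array becomes [9, 16, 17, 18, 24, 25, 23]. The pivot is placed at index 3. All elements to the left of the pivot are <= 18, and all elements to the right are > 18.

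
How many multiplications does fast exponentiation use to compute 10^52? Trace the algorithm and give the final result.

Computing 10^52 by squaring (build up from 10^1; each line after the first costs one multiplication):

10^1 = 10
10^2 = (10^1)^2 = 10^2 = 100
10^3 = 10 * 10^2 = 10 * 100 = 1000
10^6 = (10^3)^2 = 1000^2 = 1000000
10^12 = (10^6)^2 = 1000000^2 = 1000000000000
10^13 = 10 * 10^12 = 10 * 1000000000000 = 10000000000000
10^26 = (10^13)^2 = 10000000000000^2 = 100000000000000000000000000
10^52 = (10^26)^2 = 100000000000000000000000000^2 = 10000000000000000000000000000000000000000000000000000

Result: 10000000000000000000000000000000000000000000000000000
Multiplications needed: 7 (7 lines after 10^1)

10^52 = 10000000000000000000000000000000000000000000000000000. Using exponentiation by squaring, this requires 7 multiplications. The key idea: if the exponent is even, square the half-power; if odd, multiply by the base once.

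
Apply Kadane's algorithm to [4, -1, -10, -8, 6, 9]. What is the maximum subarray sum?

Using Kadane's algorithm on [4, -1, -10, -8, 6, 9]:

Scanning through the array:
Position 1 (value -1): max_ending_here = 3, max_so_far = 4
Position 2 (value -10): max_ending_here = -7, max_so_far = 4
Position 3 (value -8): max_ending_here = -8, max_so_far = 4
Position 4 (value 6): max_ending_here = 6, max_so_far = 6
Position 5 (value 9): max_ending_here = 15, max_so_far = 15

Maximum subarray: [6, 9]
Maximum sum: 15

The maximum subarray is [6, 9] with sum 15. This subarray runs from index 4 to index 5.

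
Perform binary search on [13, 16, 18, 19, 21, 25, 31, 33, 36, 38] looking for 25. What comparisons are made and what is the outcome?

Binary search for 25 in [13, 16, 18, 19, 21, 25, 31, 33, 36, 38]:

lo=0, hi=9, mid=4, arr[mid]=21 -> 21 < 25, search right half
lo=5, hi=9, mid=7, arr[mid]=33 -> 33 > 25, search left half
lo=5, hi=6, mid=5, arr[mid]=25 -> Found target at index 5!

Binary search finds 25 at index 5 after 3 comparisons. The search repeatedly halves the search space by comparing with the middle element.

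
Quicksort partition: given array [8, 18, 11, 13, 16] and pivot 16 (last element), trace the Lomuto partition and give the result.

Lomuto partition with pivot = 16:

Initial array: [8, 18, 11, 13, 16]

arr[0]=8 <= 16: swap with position 0, array becomes [8, 18, 11, 13, 16]
arr[1]=18 > 16: no swap
arr[2]=11 <= 16: swap with position 1, array becomes [8, 11, 18, 13, 16]
arr[3]=13 <= 16: swap with position 2, array becomes [8, 11, 13, 18, 16]

Place pivot at position 3: [8, 11, 13, 16, 18]
Pivot position: 3

After partitioning with pivot 16, the array becomes [8, 11, 13, 16, 18]. The pivot is placed at index 3. All elements to the left of the pivot are <= 16, and all elements to the right are > 16.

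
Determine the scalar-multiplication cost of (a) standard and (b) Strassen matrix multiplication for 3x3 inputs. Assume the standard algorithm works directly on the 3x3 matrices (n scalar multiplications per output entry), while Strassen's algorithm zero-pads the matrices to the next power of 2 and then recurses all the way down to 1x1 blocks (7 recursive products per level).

Matrix multiplication for 3x3 matrices:

Strassen's algorithm requires power-of-2 dimensions. Pad 3x3 to 4x4 (next power of 2).

Standard algorithm: 3^3 = 27 multiplications
Strassen's algorithm: 7^(log2(4)) = 7^2 = 49 multiplications
Difference: 27 - 49 = -22 (Strassen uses MORE here due to padding overhead — for small or just-over-power-of-2 n, padding can outweigh the per-level savings)

Standard: 27 multiplications (3^3). Strassen: 49 multiplications (7^2, after padding to 4x4). Strassen reduces 8 recursive multiplications to 7 at each level.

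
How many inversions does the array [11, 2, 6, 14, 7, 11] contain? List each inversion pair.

Finding inversions in [11, 2, 6, 14, 7, 11]:

(0, 1): arr[0]=11 > arr[1]=2
(0, 2): arr[0]=11 > arr[2]=6
(0, 4): arr[0]=11 > arr[4]=7
(3, 4): arr[3]=14 > arr[4]=7
(3, 5): arr[3]=14 > arr[5]=11

Total inversions: 5

The array has 5 inversion(s): (0,1), (0,2), (0,4), (3,4), (3,5). Each pair (i,j) satisfies i < j and arr[i] > arr[j].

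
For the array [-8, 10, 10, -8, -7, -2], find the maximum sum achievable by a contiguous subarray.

Using Kadane's algorithm on [-8, 10, 10, -8, -7, -2]:

Scanning through the array:
Position 1 (value 10): max_ending_here = 10, max_so_far = 10
Position 2 (value 10): max_ending_here = 20, max_so_far = 20
Position 3 (value -8): max_ending_here = 12, max_so_far = 20
Position 4 (value -7): max_ending_here = 5, max_so_far = 20
Position 5 (value -2): max_ending_here = 3, max_so_far = 20

Maximum subarray: [10, 10]
Maximum sum: 20

The maximum subarray is [10, 10] with sum 20. This subarray runs from index 1 to index 2.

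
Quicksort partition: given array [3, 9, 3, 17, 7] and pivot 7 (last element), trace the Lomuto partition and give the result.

Lomuto partition with pivot = 7:

Initial array: [3, 9, 3, 17, 7]

arr[0]=3 <= 7: swap with position 0, array becomes [3, 9, 3, 17, 7]
arr[1]=9 > 7: no swap
arr[2]=3 <= 7: swap with position 1, array becomes [3, 3, 9, 17, 7]
arr[3]=17 > 7: no swap

Place pivot at position 2: [3, 3, 7, 17, 9]
Pivot position: 2

After partitioning with pivot 7, the array becomes [3, 3, 7, 17, 9]. The pivot is placed at index 2. All elements to the left of the pivot are <= 7, and all elements to the right are > 7.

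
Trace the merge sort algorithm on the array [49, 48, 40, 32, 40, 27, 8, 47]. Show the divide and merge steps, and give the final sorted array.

Merge sort trace:

Split: [49, 48, 40, 32, 40, 27, 8, 47] -> [49, 48, 40, 32] and [40, 27, 8, 47]
  Split: [49, 48, 40, 32] -> [49, 48] and [40, 32]
    Split: [49, 48] -> [49] and [48]
    Merge: [49] + [48] -> [48, 49]
    Split: [40, 32] -> [40] and [32]
    Merge: [40] + [32] -> [32, 40]
  Merge: [48, 49] + [32, 40] -> [32, 40, 48, 49]
  Split: [40, 27, 8, 47] -> [40, 27] and [8, 47]
    Split: [40, 27] -> [40] and [27]
    Merge: [40] + [27] -> [27, 40]
    Split: [8, 47] -> [8] and [47]
    Merge: [8] + [47] -> [8, 47]
  Merge: [27, 40] + [8, 47] -> [8, 27, 40, 47]
Merge: [32, 40, 48, 49] + [8, 27, 40, 47] -> [8, 27, 32, 40, 40, 47, 48, 49]

Final sorted array: [8, 27, 32, 40, 40, 47, 48, 49]

The merge sort proceeds by recursively splitting the array and merging sorted halves.
After all merges, the sorted array is [8, 27, 32, 40, 40, 47, 48, 49].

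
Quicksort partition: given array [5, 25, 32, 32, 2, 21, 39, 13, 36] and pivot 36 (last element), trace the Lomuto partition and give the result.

Lomuto partition with pivot = 36:

Initial array: [5, 25, 32, 32, 2, 21, 39, 13, 36]

arr[0]=5 <= 36: swap with position 0, array becomes [5, 25, 32, 32, 2, 21, 39, 13, 36]
arr[1]=25 <= 36: swap with position 1, array becomes [5, 25, 32, 32, 2, 21, 39, 13, 36]
arr[2]=32 <= 36: swap with position 2, array becomes [5, 25, 32, 32, 2, 21, 39, 13, 36]
arr[3]=32 <= 36: swap with position 3, array becomes [5, 25, 32, 32, 2, 21, 39, 13, 36]
arr[4]=2 <= 36: swap with position 4, array becomes [5, 25, 32, 32, 2, 21, 39, 13, 36]
arr[5]=21 <= 36: swap with position 5, array becomes [5, 25, 32, 32, 2, 21, 39, 13, 36]
arr[6]=39 > 36: no swap
arr[7]=13 <= 36: swap with position 6, array becomes [5, 25, 32, 32, 2, 21, 13, 39, 36]

Place pivot at position 7: [5, 25, 32, 32, 2, 21, 13, 36, 39]
Pivot position: 7

After partitioning with pivot 36, the array becomes [5, 25, 32, 32, 2, 21, 13, 36, 39]. The pivot is placed at index 7. All elements to the left of the pivot are <= 36, and all elements to the right are > 36.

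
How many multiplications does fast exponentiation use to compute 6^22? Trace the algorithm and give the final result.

Computing 6^22 by squaring (build up from 6^1; each line after the first costs one multiplication):

6^1 = 6
6^2 = (6^1)^2 = 6^2 = 36
6^4 = (6^2)^2 = 36^2 = 1296
6^5 = 6 * 6^4 = 6 * 1296 = 7776
6^10 = (6^5)^2 = 7776^2 = 60466176
6^11 = 6 * 6^10 = 6 * 60466176 = 362797056
6^22 = (6^11)^2 = 362797056^2 = 131621703842267136

Result: 131621703842267136
Multiplications needed: 6 (6 lines after 6^1)

6^22 = 131621703842267136. Using exponentiation by squaring, this requires 6 multiplications. The key idea: if the exponent is even, square the half-power; if odd, multiply by the base once.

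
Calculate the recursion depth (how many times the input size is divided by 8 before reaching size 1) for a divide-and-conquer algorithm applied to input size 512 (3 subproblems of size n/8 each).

For divide and conquer with division factor 8:

Problem sizes at each level:
Level 0: 512
Level 1: 64
Level 2: 8
Level 3: 1

The root is level 0 and the size-1 base case is level 3 (the tree spans levels 0 through 3, i.e. 4 levels counting the root), so the depth is the number of divisions: log_8(512) = 3

The recursion tree depth is log_8(512) = 3. At each level, the problem size is divided by 8, so it takes 3 divisions to reduce to a base case of size 1. The algorithm makes 3 recursive calls at each level.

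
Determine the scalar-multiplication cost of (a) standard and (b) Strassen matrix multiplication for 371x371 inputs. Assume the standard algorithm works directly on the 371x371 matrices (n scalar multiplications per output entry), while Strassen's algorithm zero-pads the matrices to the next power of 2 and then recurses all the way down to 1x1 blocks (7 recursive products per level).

Matrix multiplication for 371x371 matrices:

Strassen's algorithm requires power-of-2 dimensions. Pad 371x371 to 512x512 (next power of 2).

Standard algorithm: 371^3 = 51064811 multiplications
Strassen's algorithm: 7^(log2(512)) = 7^9 = 40353607 multiplications
Savings: 51064811 - 40353607 = 10711204 multiplications

Standard: 51064811 multiplications (371^3). Strassen: 40353607 multiplications (7^9, after padding to 512x512). Strassen reduces 8 recursive multiplications to 7 at each level.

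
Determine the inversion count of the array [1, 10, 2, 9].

Finding inversions in [1, 10, 2, 9]:

(1, 2): arr[1]=10 > arr[2]=2
(1, 3): arr[1]=10 > arr[3]=9

Total inversions: 2

The array has 2 inversion(s): (1,2), (1,3). Each pair (i,j) satisfies i < j and arr[i] > arr[j].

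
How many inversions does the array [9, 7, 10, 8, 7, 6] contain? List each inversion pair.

Finding inversions in [9, 7, 10, 8, 7, 6]:

(0, 1): arr[0]=9 > arr[1]=7
(0, 3): arr[0]=9 > arr[3]=8
(0, 4): arr[0]=9 > arr[4]=7
(0, 5): arr[0]=9 > arr[5]=6
(1, 5): arr[1]=7 > arr[5]=6
(2, 3): arr[2]=10 > arr[3]=8
(2, 4): arr[2]=10 > arr[4]=7
(2, 5): arr[2]=10 > arr[5]=6
(3, 4): arr[3]=8 > arr[4]=7
(3, 5): arr[3]=8 > arr[5]=6
(4, 5): arr[4]=7 > arr[5]=6

Total inversions: 11

The array has 11 inversion(s): (0,1), (0,3), (0,4), (0,5), (1,5), (2,3), (2,4), (2,5), (3,4), (3,5), (4,5). Each pair (i,j) satisfies i < j and arr[i] > arr[j].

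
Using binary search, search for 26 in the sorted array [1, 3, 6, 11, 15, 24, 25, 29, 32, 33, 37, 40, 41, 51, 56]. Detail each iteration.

Binary search for 26 in [1, 3, 6, 11, 15, 24, 25, 29, 32, 33, 37, 40, 41, 51, 56]:

lo=0, hi=14, mid=7, arr[mid]=29 -> 29 > 26, search left half
lo=0, hi=6, mid=3, arr[mid]=11 -> 11 < 26, search right half
lo=4, hi=6, mid=5, arr[mid]=24 -> 24 < 26, search right half
lo=6, hi=6, mid=6, arr[mid]=25 -> 25 < 26, search right half
lo=7 > hi=6, target 26 not found

Binary search determines that 26 is not in the array after 4 comparisons. The search space was exhausted without finding the target.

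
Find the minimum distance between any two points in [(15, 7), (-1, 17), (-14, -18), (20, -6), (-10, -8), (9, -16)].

Computing all pairwise distances among 6 points:

d((15, 7), (-1, 17)) = 18.868
d((15, 7), (-14, -18)) = 38.2884
d((15, 7), (20, -6)) = 13.9284
d((15, 7), (-10, -8)) = 29.1548
d((15, 7), (9, -16)) = 23.7697
d((-1, 17), (-14, -18)) = 37.3363
d((-1, 17), (20, -6)) = 31.1448
d((-1, 17), (-10, -8)) = 26.5707
d((-1, 17), (9, -16)) = 34.4819
d((-14, -18), (20, -6)) = 36.0555
d((-14, -18), (-10, -8)) = 10.7703 <-- minimum
d((-14, -18), (9, -16)) = 23.0868
d((20, -6), (-10, -8)) = 30.0666
d((20, -6), (9, -16)) = 14.8661
d((-10, -8), (9, -16)) = 20.6155

Closest pair: (-14, -18) and (-10, -8) with distance 10.7703

The closest pair is (-14, -18) and (-10, -8) with Euclidean distance 10.7703. For 6 points, brute-force pairwise comparison is shown above. For large n, the divide-and-conquer algorithm (sort by x, recurse on halves, check the dividing strip) achieves O(n log n).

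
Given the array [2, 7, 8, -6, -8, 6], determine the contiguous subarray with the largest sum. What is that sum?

Using Kadane's algorithm on [2, 7, 8, -6, -8, 6]:

Scanning through the array:
Position 1 (value 7): max_ending_here = 9, max_so_far = 9
Position 2 (value 8): max_ending_here = 17, max_so_far = 17
Position 3 (value -6): max_ending_here = 11, max_so_far = 17
Position 4 (value -8): max_ending_here = 3, max_so_far = 17
Position 5 (value 6): max_ending_here = 9, max_so_far = 17

Maximum subarray: [2, 7, 8]
Maximum sum: 17

The maximum subarray is [2, 7, 8] with sum 17. This subarray runs from index 0 to index 2.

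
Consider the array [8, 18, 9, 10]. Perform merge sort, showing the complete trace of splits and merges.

Merge sort trace:

Split: [8, 18, 9, 10] -> [8, 18] and [9, 10]
  Split: [8, 18] -> [8] and [18]
  Merge: [8] + [18] -> [8, 18]
  Split: [9, 10] -> [9] and [10]
  Merge: [9] + [10] -> [9, 10]
Merge: [8, 18] + [9, 10] -> [8, 9, 10, 18]

Final sorted array: [8, 9, 10, 18]

The merge sort proceeds by recursively splitting the array and merging sorted halves.
After all merges, the sorted array is [8, 9, 10, 18].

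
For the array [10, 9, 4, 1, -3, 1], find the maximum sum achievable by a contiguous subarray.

Using Kadane's algorithm on [10, 9, 4, 1, -3, 1]:

Scanning through the array:
Position 1 (value 9): max_ending_here = 19, max_so_far = 19
Position 2 (value 4): max_ending_here = 23, max_so_far = 23
Position 3 (value 1): max_ending_here = 24, max_so_far = 24
Position 4 (value -3): max_ending_here = 21, max_so_far = 24
Position 5 (value 1): max_ending_here = 22, max_so_far = 24

Maximum subarray: [10, 9, 4, 1]
Maximum sum: 24

The maximum subarray is [10, 9, 4, 1] with sum 24. This subarray runs from index 0 to index 3.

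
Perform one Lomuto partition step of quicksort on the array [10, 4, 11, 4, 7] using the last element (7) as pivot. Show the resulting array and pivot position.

Lomuto partition with pivot = 7:

Initial array: [10, 4, 11, 4, 7]

arr[0]=10 > 7: no swap
arr[1]=4 <= 7: swap with position 0, array becomes [4, 10, 11, 4, 7]
arr[2]=11 > 7: no swap
arr[3]=4 <= 7: swap with position 1, array becomes [4, 4, 11, 10, 7]

Place pivot at position 2: [4, 4, 7, 10, 11]
Pivot position: 2

After partitioning with pivot 7, the array becomes [4, 4, 7, 10, 11]. The pivot is placed at index 2. All elements to the left of the pivot are <= 7, and all elements to the right are > 7.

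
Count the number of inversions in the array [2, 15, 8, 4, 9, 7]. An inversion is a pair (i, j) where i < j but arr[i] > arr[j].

Finding inversions in [2, 15, 8, 4, 9, 7]:

(1, 2): arr[1]=15 > arr[2]=8
(1, 3): arr[1]=15 > arr[3]=4
(1, 4): arr[1]=15 > arr[4]=9
(1, 5): arr[1]=15 > arr[5]=7
(2, 3): arr[2]=8 > arr[3]=4
(2, 5): arr[2]=8 > arr[5]=7
(4, 5): arr[4]=9 > arr[5]=7

Total inversions: 7

The array has 7 inversion(s): (1,2), (1,3), (1,4), (1,5), (2,3), (2,5), (4,5). Each pair (i,j) satisfies i < j and arr[i] > arr[j].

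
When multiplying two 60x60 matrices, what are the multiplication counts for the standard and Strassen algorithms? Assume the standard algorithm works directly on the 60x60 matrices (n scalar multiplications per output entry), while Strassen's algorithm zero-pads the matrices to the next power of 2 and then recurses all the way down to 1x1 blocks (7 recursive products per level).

Matrix multiplication for 60x60 matrices:

Strassen's algorithm requires power-of-2 dimensions. Pad 60x60 to 64x64 (next power of 2).

Standard algorithm: 60^3 = 216000 multiplications
Strassen's algorithm: 7^(log2(64)) = 7^6 = 117649 multiplications
Savings: 216000 - 117649 = 98351 multiplications

Standard: 216000 multiplications (60^3). Strassen: 117649 multiplications (7^6, after padding to 64x64). Strassen reduces 8 recursive multiplications to 7 at each level.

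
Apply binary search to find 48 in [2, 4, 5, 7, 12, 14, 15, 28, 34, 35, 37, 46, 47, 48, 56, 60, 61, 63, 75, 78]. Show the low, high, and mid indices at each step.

Binary search for 48 in [2, 4, 5, 7, 12, 14, 15, 28, 34, 35, 37, 46, 47, 48, 56, 60, 61, 63, 75, 78]:

lo=0, hi=19, mid=9, arr[mid]=35 -> 35 < 48, search right half
lo=10, hi=19, mid=14, arr[mid]=56 -> 56 > 48, search left half
lo=10, hi=13, mid=11, arr[mid]=46 -> 46 < 48, search right half
lo=12, hi=13, mid=12, arr[mid]=47 -> 47 < 48, search right half
lo=13, hi=13, mid=13, arr[mid]=48 -> Found target at index 13!

Binary search finds 48 at index 13 after 5 comparisons. The search repeatedly halves the search space by comparing with the middle element.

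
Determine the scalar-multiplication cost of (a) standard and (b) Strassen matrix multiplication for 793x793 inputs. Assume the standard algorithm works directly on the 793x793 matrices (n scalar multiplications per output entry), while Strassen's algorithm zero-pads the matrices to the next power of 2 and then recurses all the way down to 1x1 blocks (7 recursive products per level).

Matrix multiplication for 793x793 matrices:

Strassen's algorithm requires power-of-2 dimensions. Pad 793x793 to 1024x1024 (next power of 2).

Standard algorithm: 793^3 = 498677257 multiplications
Strassen's algorithm: 7^(log2(1024)) = 7^10 = 282475249 multiplications
Savings: 498677257 - 282475249 = 216202008 multiplications

Standard: 498677257 multiplications (793^3). Strassen: 282475249 multiplications (7^10, after padding to 1024x1024). Strassen reduces 8 recursive multiplications to 7 at each level.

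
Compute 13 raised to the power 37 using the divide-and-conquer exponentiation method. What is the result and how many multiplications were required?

Computing 13^37 by squaring (build up from 13^1; each line after the first costs one multiplication):

13^1 = 13
13^2 = (13^1)^2 = 13^2 = 169
13^4 = (13^2)^2 = 169^2 = 28561
13^8 = (13^4)^2 = 28561^2 = 815730721
13^9 = 13 * 13^8 = 13 * 815730721 = 10604499373
13^18 = (13^9)^2 = 10604499373^2 = 112455406951957393129
13^36 = (13^18)^2 = 112455406951957393129^2 = 12646218552730347184269489080961456410641
13^37 = 13 * 13^36 = 13 * 12646218552730347184269489080961456410641 = 164400841185494513395503358052498933338333

Result: 164400841185494513395503358052498933338333
Multiplications needed: 7 (7 lines after 13^1)

13^37 = 164400841185494513395503358052498933338333. Using exponentiation by squaring, this requires 7 multiplications. The key idea: if the exponent is even, square the half-power; if odd, multiply by the base once.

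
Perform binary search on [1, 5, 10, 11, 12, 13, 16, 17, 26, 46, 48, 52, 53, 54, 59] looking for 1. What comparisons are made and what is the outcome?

Binary search for 1 in [1, 5, 10, 11, 12, 13, 16, 17, 26, 46, 48, 52, 53, 54, 59]:

lo=0, hi=14, mid=7, arr[mid]=17 -> 17 > 1, search left half
lo=0, hi=6, mid=3, arr[mid]=11 -> 11 > 1, search left half
lo=0, hi=2, mid=1, arr[mid]=5 -> 5 > 1, search left half
lo=0, hi=0, mid=0, arr[mid]=1 -> Found target at index 0!

Binary search finds 1 at index 0 after 4 comparisons. The search repeatedly halves the search space by comparing with the middle element.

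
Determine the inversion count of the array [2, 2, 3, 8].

Finding inversions in [2, 2, 3, 8]:


Total inversions: 0

The array has 0 inversions. It is already sorted.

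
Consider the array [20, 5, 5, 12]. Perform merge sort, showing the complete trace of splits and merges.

Merge sort trace:

Split: [20, 5, 5, 12] -> [20, 5] and [5, 12]
  Split: [20, 5] -> [20] and [5]
  Merge: [20] + [5] -> [5, 20]
  Split: [5, 12] -> [5] and [12]
  Merge: [5] + [12] -> [5, 12]
Merge: [5, 20] + [5, 12] -> [5, 5, 12, 20]

Final sorted array: [5, 5, 12, 20]

The merge sort proceeds by recursively splitting the array and merging sorted halves.
After all merges, the sorted array is [5, 5, 12, 20].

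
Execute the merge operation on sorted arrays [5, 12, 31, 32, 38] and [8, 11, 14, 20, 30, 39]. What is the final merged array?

Merging process:

Compare 5 vs 8: take 5 from left. Merged: [5]
Compare 12 vs 8: take 8 from right. Merged: [5, 8]
Compare 12 vs 11: take 11 from right. Merged: [5, 8, 11]
Compare 12 vs 14: take 12 from left. Merged: [5, 8, 11, 12]
Compare 31 vs 14: take 14 from right. Merged: [5, 8, 11, 12, 14]
Compare 31 vs 20: take 20 from right. Merged: [5, 8, 11, 12, 14, 20]
Compare 31 vs 30: take 30 from right. Merged: [5, 8, 11, 12, 14, 20, 30]
Compare 31 vs 39: take 31 from left. Merged: [5, 8, 11, 12, 14, 20, 30, 31]
Compare 32 vs 39: take 32 from left. Merged: [5, 8, 11, 12, 14, 20, 30, 31, 32]
Compare 38 vs 39: take 38 from left. Merged: [5, 8, 11, 12, 14, 20, 30, 31, 32, 38]
Append remaining from right: [39]. Merged: [5, 8, 11, 12, 14, 20, 30, 31, 32, 38, 39]

Final merged array: [5, 8, 11, 12, 14, 20, 30, 31, 32, 38, 39]
Total comparisons: 10

The merged array is [5, 8, 11, 12, 14, 20, 30, 31, 32, 38, 39], requiring 10 comparisons. The merge step runs in O(n) time where n is the total number of elements.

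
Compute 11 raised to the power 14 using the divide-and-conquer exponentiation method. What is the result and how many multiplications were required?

Computing 11^14 by squaring (build up from 11^1; each line after the first costs one multiplication):

11^1 = 11
11^2 = (11^1)^2 = 11^2 = 121
11^3 = 11 * 11^2 = 11 * 121 = 1331
11^6 = (11^3)^2 = 1331^2 = 1771561
11^7 = 11 * 11^6 = 11 * 1771561 = 19487171
11^14 = (11^7)^2 = 19487171^2 = 379749833583241

Result: 379749833583241
Multiplications needed: 5 (5 lines after 11^1)

11^14 = 379749833583241. Using exponentiation by squaring, this requires 5 multiplications. The key idea: if the exponent is even, square the half-power; if odd, multiply by the base once.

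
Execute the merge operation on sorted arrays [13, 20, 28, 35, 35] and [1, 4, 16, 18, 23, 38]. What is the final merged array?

Merging process:

Compare 13 vs 1: take 1 from right. Merged: [1]
Compare 13 vs 4: take 4 from right. Merged: [1, 4]
Compare 13 vs 16: take 13 from left. Merged: [1, 4, 13]
Compare 20 vs 16: take 16 from right. Merged: [1, 4, 13, 16]
Compare 20 vs 18: take 18 from right. Merged: [1, 4, 13, 16, 18]
Compare 20 vs 23: take 20 from left. Merged: [1, 4, 13, 16, 18, 20]
Compare 28 vs 23: take 23 from right. Merged: [1, 4, 13, 16, 18, 20, 23]
Compare 28 vs 38: take 28 from left. Merged: [1, 4, 13, 16, 18, 20, 23, 28]
Compare 35 vs 38: take 35 from left. Merged: [1, 4, 13, 16, 18, 20, 23, 28, 35]
Compare 35 vs 38: take 35 from left. Merged: [1, 4, 13, 16, 18, 20, 23, 28, 35, 35]
Append remaining from right: [38]. Merged: [1, 4, 13, 16, 18, 20, 23, 28, 35, 35, 38]

Final merged array: [1, 4, 13, 16, 18, 20, 23, 28, 35, 35, 38]
Total comparisons: 10

The merged array is [1, 4, 13, 16, 18, 20, 23, 28, 35, 35, 38], requiring 10 comparisons. The merge step runs in O(n) time where n is the total number of elements.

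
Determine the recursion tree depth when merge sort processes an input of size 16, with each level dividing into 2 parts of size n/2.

For divide and conquer with division factor 2:

Problem sizes at each level:
Level 0: 16
Level 1: 8
Level 2: 4
Level 3: 2
Level 4: 1

The root is level 0 and the size-1 base case is level 4 (the tree spans levels 0 through 4, i.e. 5 levels counting the root), so the depth is the number of divisions: log_2(16) = 4

The recursion tree depth is log_2(16) = 4. At each level, the problem size is divided by 2, so it takes 4 divisions to reduce to a base case of size 1. The algorithm makes 2 recursive calls at each level.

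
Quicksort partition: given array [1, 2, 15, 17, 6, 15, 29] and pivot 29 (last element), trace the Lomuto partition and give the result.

Lomuto partition with pivot = 29:

Initial array: [1, 2, 15, 17, 6, 15, 29]

arr[0]=1 <= 29: swap with position 0, array becomes [1, 2, 15, 17, 6, 15, 29]
arr[1]=2 <= 29: swap with position 1, array becomes [1, 2, 15, 17, 6, 15, 29]
arr[2]=15 <= 29: swap with position 2, array becomes [1, 2, 15, 17, 6, 15, 29]
arr[3]=17 <= 29: swap with position 3, array becomes [1, 2, 15, 17, 6, 15, 29]
arr[4]=6 <= 29: swap with position 4, array becomes [1, 2, 15, 17, 6, 15, 29]
arr[5]=15 <= 29: swap with position 5, array becomes [1, 2, 15, 17, 6, 15, 29]

Place pivot at position 6: [1, 2, 15, 17, 6, 15, 29]
Pivot position: 6

After partitioning with pivot 29, the array becomes [1, 2, 15, 17, 6, 15, 29]. The pivot is placed at index 6. All elements to the left of the pivot are <= 29, and all elements to the right are > 29.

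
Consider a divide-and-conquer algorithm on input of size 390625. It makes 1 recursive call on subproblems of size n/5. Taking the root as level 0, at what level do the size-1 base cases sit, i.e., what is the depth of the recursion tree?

For divide and conquer with division factor 5:

Problem sizes at each level:
Level 0: 390625
Level 1: 78125
Level 2: 15625
Level 3: 3125
Level 4: 625
Level 5: 125
Level 6: 25
Level 7: 5
Level 8: 1

The root is level 0 and the size-1 base case is level 8 (the tree spans levels 0 through 8, i.e. 9 levels counting the root), so the depth is the number of divisions: log_5(390625) = 8

The recursion tree depth is log_5(390625) = 8. At each level, the problem size is divided by 5, so it takes 8 divisions to reduce to a base case of size 1. The algorithm makes 1 recursive call at each level.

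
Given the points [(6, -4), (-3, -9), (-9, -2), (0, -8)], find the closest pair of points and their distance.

Computing all pairwise distances among 4 points:

d((6, -4), (-3, -9)) = 10.2956
d((6, -4), (-9, -2)) = 15.1327
d((6, -4), (0, -8)) = 7.2111
d((-3, -9), (-9, -2)) = 9.2195
d((-3, -9), (0, -8)) = 3.1623 <-- minimum
d((-9, -2), (0, -8)) = 10.8167

Closest pair: (-3, -9) and (0, -8) with distance 3.1623

The closest pair is (-3, -9) and (0, -8) with Euclidean distance 3.1623. For 4 points, brute-force pairwise comparison is shown above. For large n, the divide-and-conquer algorithm (sort by x, recurse on halves, check the dividing strip) achieves O(n log n).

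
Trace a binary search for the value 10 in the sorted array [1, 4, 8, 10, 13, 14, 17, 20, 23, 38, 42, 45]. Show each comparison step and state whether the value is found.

Binary search for 10 in [1, 4, 8, 10, 13, 14, 17, 20, 23, 38, 42, 45]:

lo=0, hi=11, mid=5, arr[mid]=14 -> 14 > 10, search left half
lo=0, hi=4, mid=2, arr[mid]=8 -> 8 < 10, search right half
lo=3, hi=4, mid=3, arr[mid]=10 -> Found target at index 3!

Binary search finds 10 at index 3 after 3 comparisons. The search repeatedly halves the search space by comparing with the middle element.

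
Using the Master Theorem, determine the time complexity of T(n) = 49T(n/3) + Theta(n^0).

Master Theorem for T(n) = 49T(n/3) + O(n^0):

a = 49, b = 3, c = 0
log_b(a) = log_3(49) = 3.5425

Case 1: c = 0 < log_3(49) = 3.5425
T(n) = O(n^(log_3 49))

For T(n) = 49T(n/3) + O(n^0): log_3(49) = 3.5425. This is Case 1 of the Master Theorem (c < log_b(a), work dominated by leaves), giving O(n^(log_3 49)).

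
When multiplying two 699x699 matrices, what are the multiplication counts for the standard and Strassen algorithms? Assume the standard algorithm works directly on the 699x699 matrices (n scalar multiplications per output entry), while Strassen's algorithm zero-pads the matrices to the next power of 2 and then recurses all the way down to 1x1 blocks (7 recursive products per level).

Matrix multiplication for 699x699 matrices:

Strassen's algorithm requires power-of-2 dimensions. Pad 699x699 to 1024x1024 (next power of 2).

Standard algorithm: 699^3 = 341532099 multiplications
Strassen's algorithm: 7^(log2(1024)) = 7^10 = 282475249 multiplications
Savings: 341532099 - 282475249 = 59056850 multiplications

Standard: 341532099 multiplications (699^3). Strassen: 282475249 multiplications (7^10, after padding to 1024x1024). Strassen reduces 8 recursive multiplications to 7 at each level.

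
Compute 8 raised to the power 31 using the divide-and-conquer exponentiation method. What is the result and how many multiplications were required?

Computing 8^31 by squaring (build up from 8^1; each line after the first costs one multiplication):

8^1 = 8
8^2 = (8^1)^2 = 8^2 = 64
8^3 = 8 * 8^2 = 8 * 64 = 512
8^6 = (8^3)^2 = 512^2 = 262144
8^7 = 8 * 8^6 = 8 * 262144 = 2097152
8^14 = (8^7)^2 = 2097152^2 = 4398046511104
8^15 = 8 * 8^14 = 8 * 4398046511104 = 35184372088832
8^30 = (8^15)^2 = 35184372088832^2 = 1237940039285380274899124224
8^31 = 8 * 8^30 = 8 * 1237940039285380274899124224 = 9903520314283042199192993792

Result: 9903520314283042199192993792
Multiplications needed: 8 (8 lines after 8^1)

8^31 = 9903520314283042199192993792. Using exponentiation by squaring, this requires 8 multiplications. The key idea: if the exponent is even, square the half-power; if odd, multiply by the base once.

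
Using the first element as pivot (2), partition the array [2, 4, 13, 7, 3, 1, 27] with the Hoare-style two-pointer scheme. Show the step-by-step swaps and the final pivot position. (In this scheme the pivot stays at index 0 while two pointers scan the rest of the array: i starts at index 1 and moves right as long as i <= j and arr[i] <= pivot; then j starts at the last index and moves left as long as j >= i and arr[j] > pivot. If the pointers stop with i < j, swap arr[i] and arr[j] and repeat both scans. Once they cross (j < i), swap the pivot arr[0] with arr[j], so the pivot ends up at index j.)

Hoare-style two-pointer partition with pivot = 2:

Initial array: [2, 4, 13, 7, 3, 1, 27]

Pointers start at i = 1, j = 6.
i stops at index 1 (arr[1]=4 > 2), j stops at index 5 (arr[5]=1 <= 2): swap arr[1] and arr[5], array becomes [2, 1, 13, 7, 3, 4, 27]
i ends at 2, j ends at 1: the pointers have crossed (j < i), so scanning stops.

Swap pivot arr[0] with arr[1] to place pivot at position 1: [1, 2, 13, 7, 3, 4, 27]
Pivot position: 1

After partitioning with pivot 2, the array becomes [1, 2, 13, 7, 3, 4, 27]. The pivot is placed at index 1. All elements to the left of the pivot are <= 2, and all elements to the right are > 2.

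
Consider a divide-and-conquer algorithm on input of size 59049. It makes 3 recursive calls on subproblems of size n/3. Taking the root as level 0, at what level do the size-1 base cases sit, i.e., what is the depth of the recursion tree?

For divide and conquer with division factor 3:

Problem sizes at each level:
Level 0: 59049
Level 1: 19683
Level 2: 6561
Level 3: 2187
Level 4: 729
Level 5: 243
Level 6: 81
Level 7: 27
Level 8: 9
Level 9: 3
Level 10: 1

The root is level 0 and the size-1 base case is level 10 (the tree spans levels 0 through 10, i.e. 11 levels counting the root), so the depth is the number of divisions: log_3(59049) = 10

The recursion tree depth is log_3(59049) = 10. At each level, the problem size is divided by 3, so it takes 10 divisions to reduce to a base case of size 1. The algorithm makes 3 recursive calls at each level.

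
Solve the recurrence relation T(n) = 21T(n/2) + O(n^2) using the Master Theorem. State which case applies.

Master Theorem for T(n) = 21T(n/2) + O(n^2):

a = 21, b = 2, c = 2
log_b(a) = log_2(21) = 4.3923

Case 1: c = 2 < log_2(21) = 4.3923
T(n) = O(n^(log_2 21))

For T(n) = 21T(n/2) + O(n^2): log_2(21) = 4.3923. This is Case 1 of the Master Theorem (c < log_b(a), work dominated by leaves), giving O(n^(log_2 21)).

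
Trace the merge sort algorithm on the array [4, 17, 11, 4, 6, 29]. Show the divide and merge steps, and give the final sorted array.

Merge sort trace:

Split: [4, 17, 11, 4, 6, 29] -> [4, 17, 11] and [4, 6, 29]
  Split: [4, 17, 11] -> [4] and [17, 11]
    Split: [17, 11] -> [17] and [11]
    Merge: [17] + [11] -> [11, 17]
  Merge: [4] + [11, 17] -> [4, 11, 17]
  Split: [4, 6, 29] -> [4] and [6, 29]
    Split: [6, 29] -> [6] and [29]
    Merge: [6] + [29] -> [6, 29]
  Merge: [4] + [6, 29] -> [4, 6, 29]
Merge: [4, 11, 17] + [4, 6, 29] -> [4, 4, 6, 11, 17, 29]

Final sorted array: [4, 4, 6, 11, 17, 29]

The merge sort proceeds by recursively splitting the array and merging sorted halves.
After all merges, the sorted array is [4, 4, 6, 11, 17, 29].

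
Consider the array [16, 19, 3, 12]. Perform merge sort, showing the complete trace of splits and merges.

Merge sort trace:

Split: [16, 19, 3, 12] -> [16, 19] and [3, 12]
  Split: [16, 19] -> [16] and [19]
  Merge: [16] + [19] -> [16, 19]
  Split: [3, 12] -> [3] and [12]
  Merge: [3] + [12] -> [3, 12]
Merge: [16, 19] + [3, 12] -> [3, 12, 16, 19]

Final sorted array: [3, 12, 16, 19]

The merge sort proceeds by recursively splitting the array and merging sorted halves.
After all merges, the sorted array is [3, 12, 16, 19].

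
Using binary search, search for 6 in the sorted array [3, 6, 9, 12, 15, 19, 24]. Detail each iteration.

Binary search for 6 in [3, 6, 9, 12, 15, 19, 24]:

lo=0, hi=6, mid=3, arr[mid]=12 -> 12 > 6, search left half
lo=0, hi=2, mid=1, arr[mid]=6 -> Found target at index 1!

Binary search finds 6 at index 1 after 2 comparisons. The search repeatedly halves the search space by comparing with the middle element.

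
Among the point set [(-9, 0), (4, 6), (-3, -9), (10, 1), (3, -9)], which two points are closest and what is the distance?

Computing all pairwise distances among 5 points:

d((-9, 0), (4, 6)) = 14.3178
d((-9, 0), (-3, -9)) = 10.8167
d((-9, 0), (10, 1)) = 19.0263
d((-9, 0), (3, -9)) = 15.0
d((4, 6), (-3, -9)) = 16.5529
d((4, 6), (10, 1)) = 7.8102
d((4, 6), (3, -9)) = 15.0333
d((-3, -9), (10, 1)) = 16.4012
d((-3, -9), (3, -9)) = 6.0 <-- minimum
d((10, 1), (3, -9)) = 12.2066

Closest pair: (-3, -9) and (3, -9) with distance 6.0

The closest pair is (-3, -9) and (3, -9) with Euclidean distance 6.0. For 5 points, brute-force pairwise comparison is shown above. For large n, the divide-and-conquer algorithm (sort by x, recurse on halves, check the dividing strip) achieves O(n log n).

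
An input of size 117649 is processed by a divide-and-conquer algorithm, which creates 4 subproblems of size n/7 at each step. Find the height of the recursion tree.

For divide and conquer with division factor 7:

Problem sizes at each level:
Level 0: 117649
Level 1: 16807
Level 2: 2401
Level 3: 343
Level 4: 49
Level 5: 7
Level 6: 1

The root is level 0 and the size-1 base case is level 6 (the tree spans levels 0 through 6, i.e. 7 levels counting the root), so the depth is the number of divisions: log_7(117649) = 6

The recursion tree depth is log_7(117649) = 6. At each level, the problem size is divided by 7, so it takes 6 divisions to reduce to a base case of size 1. The algorithm makes 4 recursive calls at each level.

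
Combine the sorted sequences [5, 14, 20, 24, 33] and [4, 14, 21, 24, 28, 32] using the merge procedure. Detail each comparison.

Merging process:

Compare 5 vs 4: take 4 from right. Merged: [4]
Compare 5 vs 14: take 5 from left. Merged: [4, 5]
Compare 14 vs 14: take 14 from left. Merged: [4, 5, 14]
Compare 20 vs 14: take 14 from right. Merged: [4, 5, 14, 14]
Compare 20 vs 21: take 20 from left. Merged: [4, 5, 14, 14, 20]
Compare 24 vs 21: take 21 from right. Merged: [4, 5, 14, 14, 20, 21]
Compare 24 vs 24: take 24 from left. Merged: [4, 5, 14, 14, 20, 21, 24]
Compare 33 vs 24: take 24 from right. Merged: [4, 5, 14, 14, 20, 21, 24, 24]
Compare 33 vs 28: take 28 from right. Merged: [4, 5, 14, 14, 20, 21, 24, 24, 28]
Compare 33 vs 32: take 32 from right. Merged: [4, 5, 14, 14, 20, 21, 24, 24, 28, 32]
Append remaining from left: [33]. Merged: [4, 5, 14, 14, 20, 21, 24, 24, 28, 32, 33]

Final merged array: [4, 5, 14, 14, 20, 21, 24, 24, 28, 32, 33]
Total comparisons: 10

The merged array is [4, 5, 14, 14, 20, 21, 24, 24, 28, 32, 33], requiring 10 comparisons. The merge step runs in O(n) time where n is the total number of elements.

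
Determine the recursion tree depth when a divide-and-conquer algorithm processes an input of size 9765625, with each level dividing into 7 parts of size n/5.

For divide and conquer with division factor 5:

Problem sizes at each level:
Level 0: 9765625
Level 1: 1953125
Level 2: 390625
Level 3: 78125
Level 4: 15625
Level 5: 3125
Level 6: 625
Level 7: 125
Level 8: 25
Level 9: 5
Level 10: 1

The root is level 0 and the size-1 base case is level 10 (the tree spans levels 0 through 10, i.e. 11 levels counting the root), so the depth is the number of divisions: log_5(9765625) = 10

The recursion tree depth is log_5(9765625) = 10. At each level, the problem size is divided by 5, so it takes 10 divisions to reduce to a base case of size 1. The algorithm makes 7 recursive calls at each level.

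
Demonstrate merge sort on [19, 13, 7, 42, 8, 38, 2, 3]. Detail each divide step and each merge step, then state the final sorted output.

Merge sort trace:

Split: [19, 13, 7, 42, 8, 38, 2, 3] -> [19, 13, 7, 42] and [8, 38, 2, 3]
  Split: [19, 13, 7, 42] -> [19, 13] and [7, 42]
    Split: [19, 13] -> [19] and [13]
    Merge: [19] + [13] -> [13, 19]
    Split: [7, 42] -> [7] and [42]
    Merge: [7] + [42] -> [7, 42]
  Merge: [13, 19] + [7, 42] -> [7, 13, 19, 42]
  Split: [8, 38, 2, 3] -> [8, 38] and [2, 3]
    Split: [8, 38] -> [8] and [38]
    Merge: [8] + [38] -> [8, 38]
    Split: [2, 3] -> [2] and [3]
    Merge: [2] + [3] -> [2, 3]
  Merge: [8, 38] + [2, 3] -> [2, 3, 8, 38]
Merge: [7, 13, 19, 42] + [2, 3, 8, 38] -> [2, 3, 7, 8, 13, 19, 38, 42]

Final sorted array: [2, 3, 7, 8, 13, 19, 38, 42]

The merge sort proceeds by recursively splitting the array and merging sorted halves.
After all merges, the sorted array is [2, 3, 7, 8, 13, 19, 38, 42].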